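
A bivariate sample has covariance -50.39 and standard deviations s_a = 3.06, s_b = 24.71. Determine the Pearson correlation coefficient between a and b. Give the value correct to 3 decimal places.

r = Cov(a,b) / (s_a · s_b) = -50.39 / (3.06 × 24.71)
  = -50.39 / 75.6126 ≈ -0.666

-0.666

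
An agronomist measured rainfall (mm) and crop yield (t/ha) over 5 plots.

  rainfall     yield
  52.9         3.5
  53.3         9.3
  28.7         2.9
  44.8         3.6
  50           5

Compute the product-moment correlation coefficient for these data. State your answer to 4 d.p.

n = 5, Σx = 229.7, Σy = 24.3, Σx² = 10970.03, Σy² = 145.11, Σxy = 1175.35
nΣxy − ΣxΣy = 5876.75 − 5581.71 = 295.04
nΣx² − (Σx)² = 54850.15 − 52762.09 = 2088.06; nΣy² − (Σy)² = 725.55 − 590.49 = 135.06
r = 295.04 / √(2088.06 × 135.06) = 295.04 / 531.0493 ≈ 0.5556

0.5556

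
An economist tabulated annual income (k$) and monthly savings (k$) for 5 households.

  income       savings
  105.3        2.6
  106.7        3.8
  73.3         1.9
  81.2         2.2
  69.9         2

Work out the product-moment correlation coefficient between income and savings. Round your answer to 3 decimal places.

n = 5, Σx = 436.4, Σy = 12.5, Σx² = 39325.32, Σy² = 33.65, Σxy = 1136.95
nΣxy − ΣxΣy = 5684.75 − 5455 = 229.75
nΣx² − (Σx)² = 196626.6 − 190444.96 = 6181.64; nΣy² − (Σy)² = 168.25 − 156.25 = 12
r = 229.75 / √(6181.64 × 12) = 229.75 / 272.3595 ≈ 0.844

0.844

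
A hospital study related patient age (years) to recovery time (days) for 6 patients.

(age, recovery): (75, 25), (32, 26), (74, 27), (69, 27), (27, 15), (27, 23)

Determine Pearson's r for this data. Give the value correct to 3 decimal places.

n = 6, Σx = 304, Σy = 143, Σx² = 18344, Σy² = 3513, Σxy = 7594
nΣxy − ΣxΣy = 45564 − 43472 = 2092
nΣx² − (Σx)² = 110064 − 92416 = 17648; nΣy² − (Σy)² = 21078 − 20449 = 629
r = 2092 / √(17648 × 629) = 2092 / 3331.7551 ≈ 0.628

0.628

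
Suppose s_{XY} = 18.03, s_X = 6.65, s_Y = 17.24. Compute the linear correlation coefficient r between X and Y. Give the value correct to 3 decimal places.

r = Cov(X,Y) / (s_X · s_Y) = 18.03 / (6.65 × 17.24)
  = 18.03 / 114.6460 ≈ 0.157

0.157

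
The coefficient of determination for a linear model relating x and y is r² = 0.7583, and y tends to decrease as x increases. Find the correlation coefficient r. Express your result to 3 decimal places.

-0.871

|r| = √0.7583 = 0.871
The association is negative, so r = −0.871.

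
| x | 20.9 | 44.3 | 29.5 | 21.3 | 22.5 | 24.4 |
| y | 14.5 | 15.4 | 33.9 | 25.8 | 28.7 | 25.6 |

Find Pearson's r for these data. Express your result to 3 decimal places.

n = 6, Σx = 162.9, Σy = 143.9, Σx² = 4824.85, Σy² = 3741.31, Σxy = 3805.25
nΣxy − ΣxΣy = 22831.5 − 23441.31 = -609.81
nΣx² − (Σx)² = 28949.1 − 26536.41 = 2412.69; nΣy² − (Σy)² = 22447.86 − 20707.21 = 1740.65
r = -609.81 / √(2412.69 × 1740.65) = -609.81 / 2049.3045 ≈ -0.298

-0.298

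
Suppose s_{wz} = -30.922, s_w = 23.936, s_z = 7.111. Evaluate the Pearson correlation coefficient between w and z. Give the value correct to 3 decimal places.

-0.182

r = Cov(w,z) / (s_w · s_z) = -30.922 / (23.936 × 7.111)
  = -30.922 / 170.2089 ≈ -0.182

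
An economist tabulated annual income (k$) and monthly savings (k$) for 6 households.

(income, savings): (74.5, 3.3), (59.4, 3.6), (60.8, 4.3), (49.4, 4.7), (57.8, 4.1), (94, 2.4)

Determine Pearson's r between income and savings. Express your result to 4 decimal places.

-0.9495

n = 6, Σx = 395.9, Σy = 22.4, Σx² = 27392.45, Σy² = 87, Σxy = 1415.89
nΣxy − ΣxΣy = 8495.34 − 8868.16 = -372.82
nΣx² − (Σx)² = 164354.7 − 156736.81 = 7617.89; nΣy² − (Σy)² = 522 − 501.76 = 20.24
r = -372.82 / √(7617.89 × 20.24) = -372.82 / 392.6654 ≈ -0.9495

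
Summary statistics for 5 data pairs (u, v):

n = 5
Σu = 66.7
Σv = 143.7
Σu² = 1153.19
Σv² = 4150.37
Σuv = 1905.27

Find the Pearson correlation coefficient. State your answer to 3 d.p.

r = (nΣuv − ΣuΣv) / √[(nΣu² − (Σu)²)(nΣv² − (Σv)²)]
Numerator: 5×1905.27 − 66.7×143.7 = -58.44
Denominator: √[(5765.95 − 4448.89)(20751.85 − 20649.69)] = √[1317.06 × 102.16] = 366.8117
r = -58.44 / 366.8117 ≈ -0.159

-0.159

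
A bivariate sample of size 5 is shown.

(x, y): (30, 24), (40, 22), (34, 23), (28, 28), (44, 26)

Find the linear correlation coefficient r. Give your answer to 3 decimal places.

n = 5, Σx = 176, Σy = 123, Σx² = 6376, Σy² = 3049, Σxy = 4310
nΣxy − ΣxΣy = 21550 − 21648 = -98
nΣx² − (Σx)² = 31880 − 30976 = 904; nΣy² − (Σy)² = 15245 − 15129 = 116
r = -98 / √(904 × 116) = -98 / 323.8271 ≈ -0.303

-0.303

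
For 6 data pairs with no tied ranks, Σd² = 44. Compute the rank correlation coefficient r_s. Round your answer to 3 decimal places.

ρ = 1 − 6Σd² / [n(n²−1)] = 1 − 6×44 / (6×35)
  = 1 − 264/210 = 1 − 1.2571 ≈ -0.257

-0.257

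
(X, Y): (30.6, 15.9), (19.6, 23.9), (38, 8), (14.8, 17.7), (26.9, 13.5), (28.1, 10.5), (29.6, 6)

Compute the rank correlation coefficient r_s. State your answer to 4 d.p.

-0.6786

Rank X: 6, 2, 7, 1, 3, 4, 5
Rank Y: 5, 7, 2, 6, 4, 3, 1
d = rank(X) − rank(Y): 1, -5, 5, -5, -1, 1, 4; Σd² = 94
ρ = 1 − 6Σd² / [n(n²−1)] = 1 − 6×94 / (7×48) = 1 − 564/336 ≈ -0.6786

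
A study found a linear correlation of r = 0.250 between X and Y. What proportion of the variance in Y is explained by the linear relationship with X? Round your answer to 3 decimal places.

r² = (0.250)² = 0.063

0.063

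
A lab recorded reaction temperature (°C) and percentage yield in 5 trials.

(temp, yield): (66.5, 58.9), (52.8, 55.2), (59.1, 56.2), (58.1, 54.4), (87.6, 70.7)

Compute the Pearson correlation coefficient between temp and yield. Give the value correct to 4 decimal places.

n = 5, Σx = 324.1, Σy = 295.4, Σx² = 21752.27, Σy² = 17632.54, Σxy = 19506.79
nΣxy − ΣxΣy = 97533.95 − 95739.14 = 1794.81
nΣx² − (Σx)² = 108761.35 − 105040.81 = 3720.54; nΣy² − (Σy)² = 88162.7 − 87261.16 = 901.54
r = 1794.81 / √(3720.54 × 901.54) = 1794.81 / 1831.4518 ≈ 0.9800

0.9800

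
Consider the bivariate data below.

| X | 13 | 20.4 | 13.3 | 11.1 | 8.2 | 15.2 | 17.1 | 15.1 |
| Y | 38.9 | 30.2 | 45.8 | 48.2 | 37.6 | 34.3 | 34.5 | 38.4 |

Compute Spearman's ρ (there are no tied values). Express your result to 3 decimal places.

Rank X: 3, 8, 4, 2, 1, 6, 7, 5
Rank Y: 6, 1, 7, 8, 4, 2, 3, 5
d = rank(X) − rank(Y): -3, 7, -3, -6, -3, 4, 4, 0; Σd² = 144
ρ = 1 − 6Σd² / [n(n²−1)] = 1 − 6×144 / (8×63) = 1 − 864/504 ≈ -0.714

-0.714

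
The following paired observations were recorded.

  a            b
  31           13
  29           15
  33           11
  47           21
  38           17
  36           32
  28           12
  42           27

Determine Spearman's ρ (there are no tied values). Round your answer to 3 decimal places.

Rank a: 3, 2, 4, 8, 6, 5, 1, 7
Rank b: 3, 4, 1, 6, 5, 8, 2, 7
d = rank(a) − rank(b): 0, -2, 3, 2, 1, -3, -1, 0; Σd² = 28
ρ = 1 − 6Σd² / [n(n²−1)] = 1 − 6×28 / (8×63) = 1 − 168/504 ≈ 0.667

0.667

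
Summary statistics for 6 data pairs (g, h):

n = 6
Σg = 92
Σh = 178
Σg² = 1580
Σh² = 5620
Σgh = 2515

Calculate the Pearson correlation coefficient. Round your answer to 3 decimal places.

r = (nΣgh − ΣgΣh) / √[(nΣg² − (Σg)²)(nΣh² − (Σh)²)]
Numerator: 6×2515 − 92×178 = -1286
Denominator: √[(9480 − 8464)(33720 − 31684)] = √[1016 × 2036] = 1438.2545
r = -1286 / 1438.2545 ≈ -0.894

-0.894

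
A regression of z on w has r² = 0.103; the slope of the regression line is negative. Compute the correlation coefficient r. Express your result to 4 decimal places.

-0.3209

|r| = √0.103 = 0.3209
The association is negative, so r = −0.3209.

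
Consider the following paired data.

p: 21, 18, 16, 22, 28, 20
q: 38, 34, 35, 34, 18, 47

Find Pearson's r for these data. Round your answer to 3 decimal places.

-0.670

n = 6, Σp = 125, Σq = 206, Σp² = 2689, Σq² = 7514, Σpq = 4162
nΣpq − ΣpΣq = 24972 − 25750 = -778
nΣp² − (Σp)² = 16134 − 15625 = 509; nΣq² − (Σq)² = 45084 − 42436 = 2648
r = -778 / √(509 × 2648) = -778 / 1160.9617 ≈ -0.670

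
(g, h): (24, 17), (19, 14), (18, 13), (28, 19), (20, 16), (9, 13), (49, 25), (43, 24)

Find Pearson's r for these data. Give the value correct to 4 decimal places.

0.9751

n = 8, Σg = 210, Σh = 141, Σg² = 6776, Σh² = 2641, Σgh = 4134
nΣgh − ΣgΣh = 33072 − 29610 = 3462
nΣg² − (Σg)² = 54208 − 44100 = 10108; nΣh² − (Σh)² = 21128 − 19881 = 1247
r = 3462 / √(10108 × 1247) = 3462 / 3550.3065 ≈ 0.9751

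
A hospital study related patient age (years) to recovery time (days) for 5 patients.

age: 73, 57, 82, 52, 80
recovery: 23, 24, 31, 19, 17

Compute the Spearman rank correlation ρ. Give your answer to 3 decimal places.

0.300

Rank age: 3, 2, 5, 1, 4
Rank recovery: 3, 4, 5, 2, 1
d = rank(age) − rank(recovery): 0, -2, 0, -1, 3; Σd² = 14
ρ = 1 − 6Σd² / [n(n²−1)] = 1 − 6×14 / (5×24) = 1 − 84/120 ≈ 0.300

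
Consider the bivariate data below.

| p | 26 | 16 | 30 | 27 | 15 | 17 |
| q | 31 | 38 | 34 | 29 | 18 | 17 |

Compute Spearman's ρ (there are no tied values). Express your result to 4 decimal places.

Rank p: 4, 2, 6, 5, 1, 3
Rank q: 4, 6, 5, 3, 2, 1
d = rank(p) − rank(q): 0, -4, 1, 2, -1, 2; Σd² = 26
ρ = 1 − 6Σd² / [n(n²−1)] = 1 − 6×26 / (6×35) = 1 − 156/210 ≈ 0.2571

0.2571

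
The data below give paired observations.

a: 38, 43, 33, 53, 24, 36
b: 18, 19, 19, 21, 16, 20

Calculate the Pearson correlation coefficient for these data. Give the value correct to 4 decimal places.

n = 6, Σa = 227, Σb = 113, Σa² = 9063, Σb² = 2143, Σab = 4345
nΣab − ΣaΣb = 26070 − 25651 = 419
nΣa² − (Σa)² = 54378 − 51529 = 2849; nΣb² − (Σb)² = 12858 − 12769 = 89
r = 419 / √(2849 × 89) = 419 / 503.5484 ≈ 0.8321

0.8321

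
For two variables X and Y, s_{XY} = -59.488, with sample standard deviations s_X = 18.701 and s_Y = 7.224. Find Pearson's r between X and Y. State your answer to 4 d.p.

-0.4403

r = Cov(X,Y) / (s_X · s_Y) = -59.488 / (18.701 × 7.224)
  = -59.488 / 135.0960 ≈ -0.4403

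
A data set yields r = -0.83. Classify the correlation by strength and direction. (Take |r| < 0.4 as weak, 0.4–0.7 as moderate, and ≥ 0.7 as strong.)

strong negative

r = -0.83 < 0 so the relationship is negative.
|r| = 0.83, which falls in the strong range.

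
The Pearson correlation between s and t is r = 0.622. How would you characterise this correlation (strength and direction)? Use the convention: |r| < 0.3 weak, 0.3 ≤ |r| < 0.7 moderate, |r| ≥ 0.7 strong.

moderate positive

r = 0.622 > 0 so the relationship is positive.
|r| = 0.622, which falls in the moderate range.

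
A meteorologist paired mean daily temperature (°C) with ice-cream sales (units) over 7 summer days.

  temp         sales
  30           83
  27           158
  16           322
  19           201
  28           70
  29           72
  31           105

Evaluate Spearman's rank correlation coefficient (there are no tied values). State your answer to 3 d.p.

Rank temp: 6, 3, 1, 2, 4, 5, 7
Rank sales: 3, 5, 7, 6, 1, 2, 4
d = rank(temp) − rank(sales): 3, -2, -6, -4, 3, 3, 3; Σd² = 92
ρ = 1 − 6Σd² / [n(n²−1)] = 1 − 6×92 / (7×48) = 1 − 552/336 ≈ -0.643

-0.643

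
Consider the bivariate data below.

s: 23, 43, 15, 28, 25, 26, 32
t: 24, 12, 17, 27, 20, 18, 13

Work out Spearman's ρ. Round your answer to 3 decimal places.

-0.429

Rank s: 2, 7, 1, 5, 3, 4, 6
Rank t: 6, 1, 3, 7, 5, 4, 2
d = rank(s) − rank(t): -4, 6, -2, -2, -2, 0, 4; Σd² = 80
ρ = 1 − 6Σd² / [n(n²−1)] = 1 − 6×80 / (7×48) = 1 − 480/336 ≈ -0.429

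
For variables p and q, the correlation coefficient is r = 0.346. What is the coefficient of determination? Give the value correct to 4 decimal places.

0.1197

r² = (0.346)² = 0.1197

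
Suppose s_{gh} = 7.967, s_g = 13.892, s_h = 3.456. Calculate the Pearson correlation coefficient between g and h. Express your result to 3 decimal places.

r = Cov(g,h) / (s_g · s_h) = 7.967 / (13.892 × 3.456)
  = 7.967 / 48.0108 ≈ 0.166

0.166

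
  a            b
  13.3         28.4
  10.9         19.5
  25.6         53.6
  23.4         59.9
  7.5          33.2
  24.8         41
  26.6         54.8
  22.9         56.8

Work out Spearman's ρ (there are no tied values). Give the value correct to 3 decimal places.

0.571

Rank a: 3, 2, 7, 5, 1, 6, 8, 4
Rank b: 2, 1, 5, 8, 3, 4, 6, 7
d = rank(a) − rank(b): 1, 1, 2, -3, -2, 2, 2, -3; Σd² = 36
ρ = 1 − 6Σd² / [n(n²−1)] = 1 − 6×36 / (8×63) = 1 − 216/504 ≈ 0.571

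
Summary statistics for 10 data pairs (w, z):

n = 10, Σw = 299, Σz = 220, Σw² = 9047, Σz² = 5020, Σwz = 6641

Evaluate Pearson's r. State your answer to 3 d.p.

r = (nΣwz − ΣwΣz) / √[(nΣw² − (Σw)²)(nΣz² − (Σz)²)]
Numerator: 10×6641 − 299×220 = 630
Denominator: √[(90470 − 89401)(50200 − 48400)] = √[1069 × 1800] = 1387.1554
r = 630 / 1387.1554 ≈ 0.454

0.454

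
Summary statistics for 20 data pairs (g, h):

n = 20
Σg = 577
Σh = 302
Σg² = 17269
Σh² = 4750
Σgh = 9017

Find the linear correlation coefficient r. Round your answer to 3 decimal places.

0.885

r = (nΣgh − ΣgΣh) / √[(nΣg² − (Σg)²)(nΣh² − (Σh)²)]
Numerator: 20×9017 − 577×302 = 6086
Denominator: √[(345380 − 332929)(95000 − 91204)] = √[12451 × 3796] = 6874.8815
r = 6086 / 6874.8815 ≈ 0.885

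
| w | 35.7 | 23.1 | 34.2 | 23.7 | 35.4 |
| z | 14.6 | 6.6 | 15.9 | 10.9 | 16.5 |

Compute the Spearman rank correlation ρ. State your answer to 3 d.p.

0.700

Rank w: 5, 1, 3, 2, 4
Rank z: 3, 1, 4, 2, 5
d = rank(w) − rank(z): 2, 0, -1, 0, -1; Σd² = 6
ρ = 1 − 6Σd² / [n(n²−1)] = 1 − 6×6 / (5×24) = 1 − 36/120 ≈ 0.700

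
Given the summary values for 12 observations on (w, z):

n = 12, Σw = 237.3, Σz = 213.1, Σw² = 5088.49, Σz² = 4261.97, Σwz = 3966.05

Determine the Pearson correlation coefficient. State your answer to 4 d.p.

-0.5703

r = (nΣwz − ΣwΣz) / √[(nΣw² − (Σw)²)(nΣz² − (Σz)²)]
Numerator: 12×3966.05 − 237.3×213.1 = -2976.03
Denominator: √[(61061.88 − 56311.29)(51143.64 − 45411.61)] = √[4750.59 × 5732.03] = 5218.2875
r = -2976.03 / 5218.2875 ≈ -0.5703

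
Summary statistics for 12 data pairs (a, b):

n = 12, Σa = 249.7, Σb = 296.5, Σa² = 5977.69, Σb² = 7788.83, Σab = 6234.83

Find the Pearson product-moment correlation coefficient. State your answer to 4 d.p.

r = (nΣab − ΣaΣb) / √[(nΣa² − (Σa)²)(nΣb² − (Σb)²)]
Numerator: 12×6234.83 − 249.7×296.5 = 781.91
Denominator: √[(71732.28 − 62350.09)(93465.96 − 87912.25)] = √[9382.19 × 5553.71] = 7218.4460
r = 781.91 / 7218.4460 ≈ 0.1083

0.1083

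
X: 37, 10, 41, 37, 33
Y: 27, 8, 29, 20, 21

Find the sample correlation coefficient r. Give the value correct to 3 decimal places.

n = 5, ΣX = 158, ΣY = 105, ΣX² = 5608, ΣY² = 2475, ΣXY = 3701
nΣXY − ΣXΣY = 18505 − 16590 = 1915
nΣX² − (ΣX)² = 28040 − 24964 = 3076; nΣY² − (ΣY)² = 12375 − 11025 = 1350
r = 1915 / √(3076 × 1350) = 1915 / 2037.7929 ≈ 0.940

0.940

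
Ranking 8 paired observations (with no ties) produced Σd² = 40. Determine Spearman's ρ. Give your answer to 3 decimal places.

ρ = 1 − 6Σd² / [n(n²−1)] = 1 − 6×40 / (8×63)
  = 1 − 240/504 = 1 − 0.4762 ≈ 0.524

0.524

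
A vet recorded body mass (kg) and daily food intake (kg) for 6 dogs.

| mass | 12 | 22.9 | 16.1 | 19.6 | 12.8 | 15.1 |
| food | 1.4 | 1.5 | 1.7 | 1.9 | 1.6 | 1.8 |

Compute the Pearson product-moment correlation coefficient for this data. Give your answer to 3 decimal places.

n = 6, Σx = 98.5, Σy = 9.9, Σx² = 1703.63, Σy² = 16.51, Σxy = 163.42
nΣxy − ΣxΣy = 980.52 − 975.15 = 5.37
nΣx² − (Σx)² = 10221.78 − 9702.25 = 519.53; nΣy² − (Σy)² = 99.06 − 98.01 = 1.05
r = 5.37 / √(519.53 × 1.05) = 5.37 / 23.3561 ≈ 0.230

0.230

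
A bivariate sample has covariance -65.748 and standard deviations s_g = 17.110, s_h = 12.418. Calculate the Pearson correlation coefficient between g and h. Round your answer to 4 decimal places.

-0.3094

r = Cov(g,h) / (s_g · s_h) = -65.748 / (17.110 × 12.418)
  = -65.748 / 212.4720 ≈ -0.3094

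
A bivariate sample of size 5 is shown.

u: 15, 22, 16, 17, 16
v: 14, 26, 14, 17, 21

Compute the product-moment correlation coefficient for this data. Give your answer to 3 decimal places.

0.854

n = 5, Σu = 86, Σv = 92, Σu² = 1510, Σv² = 1798, Σuv = 1631
nΣuv − ΣuΣv = 8155 − 7912 = 243
nΣu² − (Σu)² = 7550 − 7396 = 154; nΣv² − (Σv)² = 8990 − 8464 = 526
r = 243 / √(154 × 526) = 243 / 284.6120 ≈ 0.854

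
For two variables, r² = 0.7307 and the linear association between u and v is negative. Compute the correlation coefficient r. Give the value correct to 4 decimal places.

-0.8548

|r| = √0.7307 = 0.8548
The association is negative, so r = −0.8548.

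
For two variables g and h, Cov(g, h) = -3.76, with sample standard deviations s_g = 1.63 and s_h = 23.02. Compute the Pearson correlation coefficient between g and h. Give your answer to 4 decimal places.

r = Cov(g,h) / (s_g · s_h) = -3.76 / (1.63 × 23.02)
  = -3.76 / 37.5226 ≈ -0.1002

-0.1002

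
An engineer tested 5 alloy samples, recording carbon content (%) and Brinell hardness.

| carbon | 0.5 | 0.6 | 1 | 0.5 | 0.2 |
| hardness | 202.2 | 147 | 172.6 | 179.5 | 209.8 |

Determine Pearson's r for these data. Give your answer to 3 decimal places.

-0.576

n = 5, Σx = 2.8, Σy = 911.1, Σx² = 1.9, Σy² = 168520.89, Σxy = 493.61
nΣxy − ΣxΣy = 2468.05 − 2551.08 = -83.03
nΣx² − (Σx)² = 9.5 − 7.84 = 1.66; nΣy² − (Σy)² = 842604.45 − 830103.21 = 12501.24
r = -83.03 / √(1.66 × 12501.24) = -83.03 / 144.0557 ≈ -0.576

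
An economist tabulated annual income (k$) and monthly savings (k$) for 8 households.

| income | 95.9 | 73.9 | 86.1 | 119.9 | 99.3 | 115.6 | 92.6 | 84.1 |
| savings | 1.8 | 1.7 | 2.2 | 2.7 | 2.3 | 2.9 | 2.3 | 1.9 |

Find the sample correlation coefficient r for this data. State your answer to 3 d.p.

0.872

n = 8, Σx = 767.4, Σy = 17.8, Σx² = 75318.66, Σy² = 40.86, Σxy = 1747.8
nΣxy − ΣxΣy = 13982.4 − 13659.72 = 322.68
nΣx² − (Σx)² = 602549.28 − 588902.76 = 13646.52; nΣy² − (Σy)² = 326.88 − 316.84 = 10.04
r = 322.68 / √(13646.52 × 10.04) = 322.68 / 370.1501 ≈ 0.872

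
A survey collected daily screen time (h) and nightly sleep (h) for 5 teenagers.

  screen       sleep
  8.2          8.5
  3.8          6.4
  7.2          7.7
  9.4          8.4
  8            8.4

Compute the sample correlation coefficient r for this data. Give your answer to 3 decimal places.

0.959

n = 5, Σx = 36.6, Σy = 39.4, Σx² = 285.88, Σy² = 313.62, Σxy = 295.62
nΣxy − ΣxΣy = 1478.1 − 1442.04 = 36.06
nΣx² − (Σx)² = 1429.4 − 1339.56 = 89.84; nΣy² − (Σy)² = 1568.1 − 1552.36 = 15.74
r = 36.06 / √(89.84 × 15.74) = 36.06 / 37.6043 ≈ 0.959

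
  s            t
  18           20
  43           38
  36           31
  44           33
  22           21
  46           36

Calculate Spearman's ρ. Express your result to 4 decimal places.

0.8286

Rank s: 1, 4, 3, 5, 2, 6
Rank t: 1, 6, 3, 4, 2, 5
d = rank(s) − rank(t): 0, -2, 0, 1, 0, 1; Σd² = 6
ρ = 1 − 6Σd² / [n(n²−1)] = 1 − 6×6 / (6×35) = 1 − 36/210 ≈ 0.8286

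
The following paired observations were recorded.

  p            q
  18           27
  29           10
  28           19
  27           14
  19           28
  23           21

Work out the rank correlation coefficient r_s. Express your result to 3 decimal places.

Rank p: 1, 6, 5, 4, 2, 3
Rank q: 5, 1, 3, 2, 6, 4
d = rank(p) − rank(q): -4, 5, 2, 2, -4, -1; Σd² = 66
ρ = 1 − 6Σd² / [n(n²−1)] = 1 − 6×66 / (6×35) = 1 − 396/210 ≈ -0.886

-0.886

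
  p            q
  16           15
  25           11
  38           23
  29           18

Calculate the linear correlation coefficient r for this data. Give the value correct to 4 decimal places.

0.7364

n = 4, Σp = 108, Σq = 67, Σp² = 3166, Σq² = 1199, Σpq = 1911
nΣpq − ΣpΣq = 7644 − 7236 = 408
nΣp² − (Σp)² = 12664 − 11664 = 1000; nΣq² − (Σq)² = 4796 − 4489 = 307
r = 408 / √(1000 × 307) = 408 / 554.0758 ≈ 0.7364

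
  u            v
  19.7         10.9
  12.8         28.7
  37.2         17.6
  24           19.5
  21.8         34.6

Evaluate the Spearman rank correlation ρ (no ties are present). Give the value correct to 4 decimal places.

Rank u: 2, 1, 5, 4, 3
Rank v: 1, 4, 2, 3, 5
d = rank(u) − rank(v): 1, -3, 3, 1, -2; Σd² = 24
ρ = 1 − 6Σd² / [n(n²−1)] = 1 − 6×24 / (5×24) = 1 − 144/120 ≈ -0.2000

-0.2000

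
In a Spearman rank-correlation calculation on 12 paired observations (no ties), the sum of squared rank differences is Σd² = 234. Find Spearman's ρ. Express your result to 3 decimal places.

0.182

ρ = 1 − 6Σd² / [n(n²−1)] = 1 − 6×234 / (12×143)
  = 1 − 1404/1716 = 1 − 0.8182 ≈ 0.182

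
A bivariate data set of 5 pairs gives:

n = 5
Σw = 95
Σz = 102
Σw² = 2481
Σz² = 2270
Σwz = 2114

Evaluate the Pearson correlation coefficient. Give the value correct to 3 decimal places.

r = (nΣwz − ΣwΣz) / √[(nΣw² − (Σw)²)(nΣz² − (Σz)²)]
Numerator: 5×2114 − 95×102 = 880
Denominator: √[(12405 − 9025)(11350 − 10404)] = √[3380 × 946] = 1788.1499
r = 880 / 1788.1499 ≈ 0.492

0.492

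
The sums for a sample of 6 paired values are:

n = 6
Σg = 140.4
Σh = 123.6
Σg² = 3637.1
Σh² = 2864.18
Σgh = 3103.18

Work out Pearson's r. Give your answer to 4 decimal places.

0.6307

r = (nΣgh − ΣgΣh) / √[(nΣg² − (Σg)²)(nΣh² − (Σh)²)]
Numerator: 6×3103.18 − 140.4×123.6 = 1265.64
Denominator: √[(21822.6 − 19712.16)(17185.08 − 15276.96)] = √[2110.44 × 1908.12] = 2006.7319
r = 1265.64 / 2006.7319 ≈ 0.6307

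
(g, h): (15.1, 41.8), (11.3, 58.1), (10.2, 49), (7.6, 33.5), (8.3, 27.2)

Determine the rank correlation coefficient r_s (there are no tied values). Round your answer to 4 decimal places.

0.6000

Rank g: 5, 4, 3, 1, 2
Rank h: 3, 5, 4, 2, 1
d = rank(g) − rank(h): 2, -1, -1, -1, 1; Σd² = 8
ρ = 1 − 6Σd² / [n(n²−1)] = 1 − 6×8 / (5×24) = 1 − 48/120 ≈ 0.6000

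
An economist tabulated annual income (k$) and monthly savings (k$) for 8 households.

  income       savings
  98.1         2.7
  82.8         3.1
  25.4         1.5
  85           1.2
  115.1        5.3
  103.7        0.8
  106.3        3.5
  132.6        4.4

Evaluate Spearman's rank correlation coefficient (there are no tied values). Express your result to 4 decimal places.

Rank income: 4, 2, 1, 3, 7, 5, 6, 8
Rank savings: 4, 5, 3, 2, 8, 1, 6, 7
d = rank(income) − rank(savings): 0, -3, -2, 1, -1, 4, 0, 1; Σd² = 32
ρ = 1 − 6Σd² / [n(n²−1)] = 1 − 6×32 / (8×63) = 1 − 192/504 ≈ 0.6190

0.6190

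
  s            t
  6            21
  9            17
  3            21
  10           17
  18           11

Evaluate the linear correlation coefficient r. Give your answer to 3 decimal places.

n = 5, Σs = 46, Σt = 87, Σs² = 550, Σt² = 1581, Σst = 710
nΣst − ΣsΣt = 3550 − 4002 = -452
nΣs² − (Σs)² = 2750 − 2116 = 634; nΣt² − (Σt)² = 7905 − 7569 = 336
r = -452 / √(634 × 336) = -452 / 461.5452 ≈ -0.979

-0.979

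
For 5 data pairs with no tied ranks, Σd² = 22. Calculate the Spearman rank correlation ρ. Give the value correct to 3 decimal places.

-0.100

ρ = 1 − 6Σd² / [n(n²−1)] = 1 − 6×22 / (5×24)
  = 1 − 132/120 = 1 − 1.1000 ≈ -0.100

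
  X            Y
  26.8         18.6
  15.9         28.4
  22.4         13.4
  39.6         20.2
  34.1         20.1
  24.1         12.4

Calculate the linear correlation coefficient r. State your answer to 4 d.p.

-0.1481

n = 6, ΣX = 162.9, ΣY = 113.1, ΣX² = 4784.59, ΣY² = 2297.89, ΣXY = 3034.37
nΣXY − ΣXΣY = 18206.22 − 18423.99 = -217.77
nΣX² − (ΣX)² = 28707.54 − 26536.41 = 2171.13; nΣY² − (ΣY)² = 13787.34 − 12791.61 = 995.73
r = -217.77 / √(2171.13 × 995.73) = -217.77 / 1470.3262 ≈ -0.1481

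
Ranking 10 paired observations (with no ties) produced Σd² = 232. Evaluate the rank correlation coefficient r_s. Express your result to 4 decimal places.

-0.4061

ρ = 1 − 6Σd² / [n(n²−1)] = 1 − 6×232 / (10×99)
  = 1 − 1392/990 = 1 − 1.40606 ≈ -0.4061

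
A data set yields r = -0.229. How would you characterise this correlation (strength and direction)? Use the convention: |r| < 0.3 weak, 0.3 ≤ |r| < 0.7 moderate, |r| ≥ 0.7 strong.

r = -0.229 < 0 so the relationship is negative.
|r| = 0.229, which falls in the weak range.

weak negative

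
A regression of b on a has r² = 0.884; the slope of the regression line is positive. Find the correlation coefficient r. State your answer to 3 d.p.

|r| = √0.884 = 0.940
The association is positive, so r = 0.940.

0.940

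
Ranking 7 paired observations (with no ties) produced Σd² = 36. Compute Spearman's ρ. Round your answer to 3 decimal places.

0.357

ρ = 1 − 6Σd² / [n(n²−1)] = 1 − 6×36 / (7×48)
  = 1 − 216/336 = 1 − 0.6429 ≈ 0.357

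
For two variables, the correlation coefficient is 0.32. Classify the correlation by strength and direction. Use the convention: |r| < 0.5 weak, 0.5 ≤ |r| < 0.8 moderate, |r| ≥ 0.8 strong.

weak positive

r = 0.32 > 0 so the relationship is positive.
|r| = 0.32, which falls in the weak range.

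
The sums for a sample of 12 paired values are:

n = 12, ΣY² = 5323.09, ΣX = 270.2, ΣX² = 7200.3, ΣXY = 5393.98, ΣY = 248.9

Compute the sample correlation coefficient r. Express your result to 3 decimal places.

-0.497

r = (nΣXY − ΣXΣY) / √[(nΣX² − (ΣX)²)(nΣY² − (ΣY)²)]
Numerator: 12×5393.98 − 270.2×248.9 = -2525.02
Denominator: √[(86403.6 − 73008.04)(63877.08 − 61951.21)] = √[13395.56 × 1925.87] = 5079.1837
r = -2525.02 / 5079.1837 ≈ -0.497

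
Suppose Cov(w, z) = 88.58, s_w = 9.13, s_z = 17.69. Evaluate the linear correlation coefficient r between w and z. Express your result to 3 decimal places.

0.548

r = Cov(w,z) / (s_w · s_z) = 88.58 / (9.13 × 17.69)
  = 88.58 / 161.5097 ≈ 0.548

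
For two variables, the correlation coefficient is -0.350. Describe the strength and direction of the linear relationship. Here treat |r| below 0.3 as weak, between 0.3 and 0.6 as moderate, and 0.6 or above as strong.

moderate negative

r = -0.350 < 0 so the relationship is negative.
|r| = 0.350, which falls in the moderate range.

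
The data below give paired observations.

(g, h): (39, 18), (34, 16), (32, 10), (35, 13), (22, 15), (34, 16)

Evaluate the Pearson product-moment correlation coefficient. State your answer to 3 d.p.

n = 6, Σg = 196, Σh = 88, Σg² = 6566, Σh² = 1330, Σgh = 2895
nΣgh − ΣgΣh = 17370 − 17248 = 122
nΣg² − (Σg)² = 39396 − 38416 = 980; nΣh² − (Σh)² = 7980 − 7744 = 236
r = 122 / √(980 × 236) = 122 / 480.9158 ≈ 0.254

0.254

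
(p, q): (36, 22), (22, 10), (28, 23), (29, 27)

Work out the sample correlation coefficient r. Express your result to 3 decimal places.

n = 4, Σp = 115, Σq = 82, Σp² = 3405, Σq² = 1842, Σpq = 2439
nΣpq − ΣpΣq = 9756 − 9430 = 326
nΣp² − (Σp)² = 13620 − 13225 = 395; nΣq² − (Σq)² = 7368 − 6724 = 644
r = 326 / √(395 × 644) = 326 / 504.3610 ≈ 0.646

0.646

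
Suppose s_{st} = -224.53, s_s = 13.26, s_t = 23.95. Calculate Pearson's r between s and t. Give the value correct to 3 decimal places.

r = Cov(s,t) / (s_s · s_t) = -224.53 / (13.26 × 23.95)
  = -224.53 / 317.5770 ≈ -0.707

-0.707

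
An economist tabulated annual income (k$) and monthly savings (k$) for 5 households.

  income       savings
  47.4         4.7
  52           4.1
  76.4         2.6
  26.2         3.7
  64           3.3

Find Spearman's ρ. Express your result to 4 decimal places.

-0.7000

Rank income: 2, 3, 5, 1, 4
Rank savings: 5, 4, 1, 3, 2
d = rank(income) − rank(savings): -3, -1, 4, -2, 2; Σd² = 34
ρ = 1 − 6Σd² / [n(n²−1)] = 1 − 6×34 / (5×24) = 1 − 204/120 ≈ -0.7000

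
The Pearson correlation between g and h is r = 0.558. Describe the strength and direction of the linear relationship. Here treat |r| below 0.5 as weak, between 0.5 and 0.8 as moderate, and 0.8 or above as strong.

r = 0.558 > 0 so the relationship is positive.
|r| = 0.558, which falls in the moderate range.

moderate positive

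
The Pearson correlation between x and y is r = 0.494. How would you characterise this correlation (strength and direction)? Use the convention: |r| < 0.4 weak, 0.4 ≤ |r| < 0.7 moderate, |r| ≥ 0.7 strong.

r = 0.494 > 0 so the relationship is positive.
|r| = 0.494, which falls in the moderate range.

moderate positive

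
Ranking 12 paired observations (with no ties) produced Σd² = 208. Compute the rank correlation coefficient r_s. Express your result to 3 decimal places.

0.273

ρ = 1 − 6Σd² / [n(n²−1)] = 1 − 6×208 / (12×143)
  = 1 − 1248/1716 = 1 − 0.7273 ≈ 0.273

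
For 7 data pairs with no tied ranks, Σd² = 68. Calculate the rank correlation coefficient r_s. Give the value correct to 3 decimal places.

ρ = 1 − 6Σd² / [n(n²−1)] = 1 − 6×68 / (7×48)
  = 1 − 408/336 = 1 − 1.2143 ≈ -0.214

-0.214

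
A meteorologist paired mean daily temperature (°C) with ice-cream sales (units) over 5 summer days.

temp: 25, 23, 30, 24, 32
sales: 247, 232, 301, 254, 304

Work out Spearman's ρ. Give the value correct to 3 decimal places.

Rank temp: 3, 1, 4, 2, 5
Rank sales: 2, 1, 4, 3, 5
d = rank(temp) − rank(sales): 1, 0, 0, -1, 0; Σd² = 2
ρ = 1 − 6Σd² / [n(n²−1)] = 1 − 6×2 / (5×24) = 1 − 12/120 ≈ 0.900

0.900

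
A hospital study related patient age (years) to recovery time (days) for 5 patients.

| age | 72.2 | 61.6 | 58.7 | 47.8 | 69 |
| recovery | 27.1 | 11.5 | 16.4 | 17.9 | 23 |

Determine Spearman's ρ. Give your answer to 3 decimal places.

0.600

Rank age: 5, 3, 2, 1, 4
Rank recovery: 5, 1, 2, 3, 4
d = rank(age) − rank(recovery): 0, 2, 0, -2, 0; Σd² = 8
ρ = 1 − 6Σd² / [n(n²−1)] = 1 − 6×8 / (5×24) = 1 − 48/120 ≈ 0.600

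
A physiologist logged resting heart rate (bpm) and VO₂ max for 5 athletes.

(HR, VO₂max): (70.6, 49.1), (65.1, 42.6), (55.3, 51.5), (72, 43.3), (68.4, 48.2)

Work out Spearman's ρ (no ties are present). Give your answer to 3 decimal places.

Rank HR: 4, 2, 1, 5, 3
Rank VO₂max: 4, 1, 5, 2, 3
d = rank(HR) − rank(VO₂max): 0, 1, -4, 3, 0; Σd² = 26
ρ = 1 − 6Σd² / [n(n²−1)] = 1 − 6×26 / (5×24) = 1 − 156/120 ≈ -0.300

-0.300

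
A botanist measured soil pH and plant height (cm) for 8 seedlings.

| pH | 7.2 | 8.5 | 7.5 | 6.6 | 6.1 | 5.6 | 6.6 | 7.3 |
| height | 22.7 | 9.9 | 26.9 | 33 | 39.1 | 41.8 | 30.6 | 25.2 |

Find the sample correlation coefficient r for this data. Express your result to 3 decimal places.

n = 8, Σx = 55.4, Σy = 229.2, Σx² = 389.32, Σy² = 7273.36, Σxy = 1525.65
nΣxy − ΣxΣy = 12205.2 − 12697.68 = -492.48
nΣx² − (Σx)² = 3114.56 − 3069.16 = 45.4; nΣy² − (Σy)² = 58186.88 − 52532.64 = 5654.24
r = -492.48 / √(45.4 × 5654.24) = -492.48 / 506.6582 ≈ -0.972

-0.972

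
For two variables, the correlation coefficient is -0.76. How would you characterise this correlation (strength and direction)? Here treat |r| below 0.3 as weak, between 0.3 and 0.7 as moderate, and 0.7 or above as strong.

strong negative

r = -0.76 < 0 so the relationship is negative.
|r| = 0.76, which falls in the strong range.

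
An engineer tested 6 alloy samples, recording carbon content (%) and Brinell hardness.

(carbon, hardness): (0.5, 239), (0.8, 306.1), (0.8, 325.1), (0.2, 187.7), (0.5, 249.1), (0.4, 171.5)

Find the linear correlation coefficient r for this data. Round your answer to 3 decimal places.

n = 6, Σx = 3.2, Σy = 1478.5, Σx² = 1.98, Σy² = 383202.57, Σxy = 855.15
nΣxy − ΣxΣy = 5130.9 − 4731.2 = 399.7
nΣx² − (Σx)² = 11.88 − 10.24 = 1.64; nΣy² − (Σy)² = 2299215.42 − 2185962.25 = 113253.17
r = 399.7 / √(1.64 × 113253.17) = 399.7 / 430.9701 ≈ 0.927

0.927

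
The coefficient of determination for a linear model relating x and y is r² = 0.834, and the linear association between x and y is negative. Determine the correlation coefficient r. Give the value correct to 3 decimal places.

-0.913

|r| = √0.834 = 0.913
The association is negative, so r = −0.913.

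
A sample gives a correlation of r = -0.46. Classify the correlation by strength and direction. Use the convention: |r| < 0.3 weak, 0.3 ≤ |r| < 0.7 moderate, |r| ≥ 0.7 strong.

moderate negative

r = -0.46 < 0 so the relationship is negative.
|r| = 0.46, which falls in the moderate range.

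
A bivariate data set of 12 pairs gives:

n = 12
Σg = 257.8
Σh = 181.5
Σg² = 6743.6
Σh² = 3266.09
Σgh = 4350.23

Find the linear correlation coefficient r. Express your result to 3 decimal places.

0.569

r = (nΣgh − ΣgΣh) / √[(nΣg² − (Σg)²)(nΣh² − (Σh)²)]
Numerator: 12×4350.23 − 257.8×181.5 = 5412.06
Denominator: √[(80923.2 − 66460.84)(39193.08 − 32942.25)] = √[14462.36 × 6250.83] = 9507.9837
r = 5412.06 / 9507.9837 ≈ 0.569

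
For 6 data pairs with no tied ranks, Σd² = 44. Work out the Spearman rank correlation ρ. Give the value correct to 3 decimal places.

ρ = 1 − 6Σd² / [n(n²−1)] = 1 − 6×44 / (6×35)
  = 1 − 264/210 = 1 − 1.2571 ≈ -0.257

-0.257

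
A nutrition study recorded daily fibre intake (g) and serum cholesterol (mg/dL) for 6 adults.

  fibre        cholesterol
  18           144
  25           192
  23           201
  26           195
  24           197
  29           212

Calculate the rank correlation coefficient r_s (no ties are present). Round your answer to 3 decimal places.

0.486

Rank fibre: 1, 4, 2, 5, 3, 6
Rank cholesterol: 1, 2, 5, 3, 4, 6
d = rank(fibre) − rank(cholesterol): 0, 2, -3, 2, -1, 0; Σd² = 18
ρ = 1 − 6Σd² / [n(n²−1)] = 1 − 6×18 / (6×35) = 1 − 108/210 ≈ 0.486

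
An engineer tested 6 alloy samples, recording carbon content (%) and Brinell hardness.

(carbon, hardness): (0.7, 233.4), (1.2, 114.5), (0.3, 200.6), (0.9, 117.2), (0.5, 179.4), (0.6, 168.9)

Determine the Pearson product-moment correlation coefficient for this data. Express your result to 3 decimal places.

-0.708

n = 6, Σx = 4.2, Σy = 1014, Σx² = 3.44, Σy² = 182273.58, Σxy = 657.48
nΣxy − ΣxΣy = 3944.88 − 4258.8 = -313.92
nΣx² − (Σx)² = 20.64 − 17.64 = 3; nΣy² − (Σy)² = 1093641.48 − 1028196 = 65445.48
r = -313.92 / √(3 × 65445.48) = -313.92 / 443.0987 ≈ -0.708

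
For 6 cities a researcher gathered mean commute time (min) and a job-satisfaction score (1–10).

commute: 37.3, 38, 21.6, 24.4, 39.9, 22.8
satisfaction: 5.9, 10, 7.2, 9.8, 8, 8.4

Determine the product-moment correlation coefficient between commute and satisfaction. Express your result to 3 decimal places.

n = 6, Σx = 184, Σy = 49.3, Σx² = 6009.06, Σy² = 417.25, Σxy = 1505.43
nΣxy − ΣxΣy = 9032.58 − 9071.2 = -38.62
nΣx² − (Σx)² = 36054.36 − 33856 = 2198.36; nΣy² − (Σy)² = 2503.5 − 2430.49 = 73.01
r = -38.62 / √(2198.36 × 73.01) = -38.62 / 400.6273 ≈ -0.096

-0.096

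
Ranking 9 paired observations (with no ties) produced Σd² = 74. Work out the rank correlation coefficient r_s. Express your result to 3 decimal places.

ρ = 1 − 6Σd² / [n(n²−1)] = 1 − 6×74 / (9×80)
  = 1 − 444/720 = 1 − 0.6167 ≈ 0.383

0.383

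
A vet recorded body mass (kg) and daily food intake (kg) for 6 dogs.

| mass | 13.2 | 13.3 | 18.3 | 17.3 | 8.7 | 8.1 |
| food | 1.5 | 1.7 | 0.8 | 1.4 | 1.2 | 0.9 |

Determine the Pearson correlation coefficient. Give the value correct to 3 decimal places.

n = 6, Σx = 78.9, Σy = 7.5, Σx² = 1126.61, Σy² = 9.99, Σxy = 99
nΣxy − ΣxΣy = 594 − 591.75 = 2.25
nΣx² − (Σx)² = 6759.66 − 6225.21 = 534.45; nΣy² − (Σy)² = 59.94 − 56.25 = 3.69
r = 2.25 / √(534.45 × 3.69) = 2.25 / 44.4086 ≈ 0.051

0.051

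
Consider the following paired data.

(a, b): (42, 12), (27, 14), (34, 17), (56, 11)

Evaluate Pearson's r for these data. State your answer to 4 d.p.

n = 4, Σa = 159, Σb = 54, Σa² = 6785, Σb² = 750, Σab = 2076
nΣab − ΣaΣb = 8304 − 8586 = -282
nΣa² − (Σa)² = 27140 − 25281 = 1859; nΣb² − (Σb)² = 3000 − 2916 = 84
r = -282 / √(1859 × 84) = -282 / 395.1658 ≈ -0.7136

-0.7136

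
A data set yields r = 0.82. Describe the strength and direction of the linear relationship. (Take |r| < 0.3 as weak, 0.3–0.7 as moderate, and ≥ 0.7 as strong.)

strong positive

r = 0.82 > 0 so the relationship is positive.
|r| = 0.82, which falls in the strong range.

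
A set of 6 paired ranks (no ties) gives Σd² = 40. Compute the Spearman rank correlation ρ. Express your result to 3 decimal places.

-0.143

ρ = 1 − 6Σd² / [n(n²−1)] = 1 − 6×40 / (6×35)
  = 1 − 240/210 = 1 − 1.1429 ≈ -0.143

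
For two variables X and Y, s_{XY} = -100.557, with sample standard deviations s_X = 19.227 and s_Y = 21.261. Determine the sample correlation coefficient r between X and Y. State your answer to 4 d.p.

r = Cov(X,Y) / (s_X · s_Y) = -100.557 / (19.227 × 21.261)
  = -100.557 / 408.7852 ≈ -0.2460

-0.2460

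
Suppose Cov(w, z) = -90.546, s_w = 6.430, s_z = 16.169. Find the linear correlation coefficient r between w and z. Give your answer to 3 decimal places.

-0.871

r = Cov(w,z) / (s_w · s_z) = -90.546 / (6.430 × 16.169)
  = -90.546 / 103.9667 ≈ -0.871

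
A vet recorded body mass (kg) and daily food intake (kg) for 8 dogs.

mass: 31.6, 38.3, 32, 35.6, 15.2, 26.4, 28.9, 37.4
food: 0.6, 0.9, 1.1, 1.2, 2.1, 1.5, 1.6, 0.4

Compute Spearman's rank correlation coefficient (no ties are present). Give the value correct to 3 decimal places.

-0.762

Rank mass: 4, 8, 5, 6, 1, 2, 3, 7
Rank food: 2, 3, 4, 5, 8, 6, 7, 1
d = rank(mass) − rank(food): 2, 5, 1, 1, -7, -4, -4, 6; Σd² = 148
ρ = 1 − 6Σd² / [n(n²−1)] = 1 − 6×148 / (8×63) = 1 − 888/504 ≈ -0.762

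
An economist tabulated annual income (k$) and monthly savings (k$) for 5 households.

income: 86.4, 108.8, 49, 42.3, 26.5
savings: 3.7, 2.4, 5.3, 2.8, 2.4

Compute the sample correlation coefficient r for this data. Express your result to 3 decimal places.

-0.100

n = 5, Σx = 313, Σy = 16.6, Σx² = 24194.94, Σy² = 61.14, Σxy = 1022.54
nΣxy − ΣxΣy = 5112.7 − 5195.8 = -83.1
nΣx² − (Σx)² = 120974.7 − 97969 = 23005.7; nΣy² − (Σy)² = 305.7 − 275.56 = 30.14
r = -83.1 / √(23005.7 × 30.14) = -83.1 / 832.7015 ≈ -0.100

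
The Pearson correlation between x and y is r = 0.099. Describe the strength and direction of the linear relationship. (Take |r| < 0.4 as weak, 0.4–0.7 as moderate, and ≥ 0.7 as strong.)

r = 0.099 > 0 so the relationship is positive.
|r| = 0.099, which falls in the weak range.

weak positive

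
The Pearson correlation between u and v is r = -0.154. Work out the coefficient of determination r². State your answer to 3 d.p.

r² = (-0.154)² = 0.024

0.024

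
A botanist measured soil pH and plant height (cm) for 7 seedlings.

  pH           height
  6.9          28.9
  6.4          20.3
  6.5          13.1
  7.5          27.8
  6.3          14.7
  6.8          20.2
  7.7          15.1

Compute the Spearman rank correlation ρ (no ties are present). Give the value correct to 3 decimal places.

0.393

Rank pH: 5, 2, 3, 6, 1, 4, 7
Rank height: 7, 5, 1, 6, 2, 4, 3
d = rank(pH) − rank(height): -2, -3, 2, 0, -1, 0, 4; Σd² = 34
ρ = 1 − 6Σd² / [n(n²−1)] = 1 − 6×34 / (7×48) = 1 − 204/336 ≈ 0.393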